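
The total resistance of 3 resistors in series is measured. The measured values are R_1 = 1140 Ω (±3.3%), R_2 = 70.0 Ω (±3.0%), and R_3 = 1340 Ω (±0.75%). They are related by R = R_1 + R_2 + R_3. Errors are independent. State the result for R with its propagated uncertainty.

For a sum/difference, combine absolute errors in quadrature:
  (δR_1)² = 1420;  (δR_2)² = 4.41;  (δR_3)² = 101
δR = √(1520) = 39.0 Ω
R = 2550 Ω.

2550 ± 39.0 Ω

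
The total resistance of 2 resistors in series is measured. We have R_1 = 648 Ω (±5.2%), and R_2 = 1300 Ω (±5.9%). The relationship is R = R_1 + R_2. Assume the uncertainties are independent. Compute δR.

For a sum/difference, combine absolute errors in quadrature:
  (δR_1)² = 1140;  (δR_2)² = 5880
δR = √(7020) = 83.8 Ω

83.8 Ω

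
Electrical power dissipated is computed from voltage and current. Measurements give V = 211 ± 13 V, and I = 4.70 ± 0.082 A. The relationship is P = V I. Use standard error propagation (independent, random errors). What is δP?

63.5 W

Since P is a product/quotient, work with relative uncertainties:
  (1·δV/V)² = (1×0.0616)² = 0.00380;  (1·δI/I)² = (1×0.0174)² = 0.000304
δP/P = √(0.00410) = 0.0640
P = 992 W, so δP = 0.0640 × 992 = 63.5 W.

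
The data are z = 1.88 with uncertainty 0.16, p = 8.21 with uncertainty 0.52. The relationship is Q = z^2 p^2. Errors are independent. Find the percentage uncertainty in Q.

21.2%

Q is a product of powers, so relative uncertainties combine in quadrature:
  (2·δz/z)² = (2×0.0851)² = 0.0290;  (2·δp/p)² = (2×0.0633)² = 0.0160
δQ/Q = √(0.0450) = 0.212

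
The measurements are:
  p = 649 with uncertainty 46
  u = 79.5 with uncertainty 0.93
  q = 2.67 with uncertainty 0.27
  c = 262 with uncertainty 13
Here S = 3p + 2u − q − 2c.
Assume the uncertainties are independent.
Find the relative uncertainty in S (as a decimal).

0.0889

Sums and differences: (δS)² = Σ (cᵢ δxᵢ)².
  (3·δp)² = 19000;  (2·δu)² = 3.46;  (δq)² = 0.0729;  (2·δc)² = 676
δS = √(19700) = 140
S = 1580, so δS/S = 140/1580 = 0.0889.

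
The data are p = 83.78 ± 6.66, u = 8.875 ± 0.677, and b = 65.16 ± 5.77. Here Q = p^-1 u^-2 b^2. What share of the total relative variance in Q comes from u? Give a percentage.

38.2%

(δQ/Q)² = (-1·δp/p)² + (-2·δu/u)² + (2·δb/b)²
  p term: (-1×0.0795)² = 0.00632
  u term: (-2×0.0763)² = 0.0233
  b term: (2×0.0886)² = 0.0314
Total = 0.0610. Share from u = 0.0233/0.0610 = 0.382.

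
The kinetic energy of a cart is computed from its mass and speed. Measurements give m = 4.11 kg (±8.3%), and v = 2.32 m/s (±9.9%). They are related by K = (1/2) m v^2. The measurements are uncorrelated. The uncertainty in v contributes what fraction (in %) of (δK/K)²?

(δK/K)² = (1·δm/m)² + (2·δv/v)²
  m term: (1×0.0830)² = 0.00689
  v term: (2×0.0990)² = 0.0392
Total = 0.0461. Share from v = 0.0392/0.0461 = 0.851.

85.1%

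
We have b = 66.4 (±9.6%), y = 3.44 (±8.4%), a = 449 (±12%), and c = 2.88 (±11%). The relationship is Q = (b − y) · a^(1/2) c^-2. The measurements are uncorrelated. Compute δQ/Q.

Let u = b − y = 63.0. δu = √(δb² + δy²) = √(40.6 + 0.0835) = 6.38, so δu/u = 0.101.
Q is then a monomial in u, a, c:
δQ/Q = √((δu/u)² + (½·δa/a)² + (-2·δc/c)²) = √(0.0103 + 0.00360 + 0.0484) = 0.250

0.250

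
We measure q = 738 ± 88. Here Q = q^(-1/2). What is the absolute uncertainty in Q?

0.00219

Since Q is a product/quotient, work with relative uncertainties:
  (−½·δq/q)² = (-0.5×0.119)² = 0.00355
δQ/Q = √(0.00355) = 0.0596
Q = 0.0368, so δQ = 0.0596 × 0.0368 = 0.00219.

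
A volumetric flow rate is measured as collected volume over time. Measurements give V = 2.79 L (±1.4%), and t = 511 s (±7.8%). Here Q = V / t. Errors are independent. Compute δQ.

0.000433 L/s

Q is a product of powers, so relative uncertainties combine in quadrature:
  (1·δV/V)² = (1×0.0140)² = 0.000196;  (-1·δt/t)² = (-1×0.0780)² = 0.00608
δQ/Q = √(0.00628) = 0.0792
Q = 0.00546 L/s, so δQ = 0.0792 × 0.00546 = 0.000433 L/s.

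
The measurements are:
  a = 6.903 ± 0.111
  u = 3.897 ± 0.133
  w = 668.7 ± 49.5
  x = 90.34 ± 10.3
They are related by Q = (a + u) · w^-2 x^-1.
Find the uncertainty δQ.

Let h = a + u = 10.80. δh = √(δa² + δu²) = √(0.0123 + 0.0177) = 0.173, so δh/h = 0.0160.
Q is then a monomial in h, w, x:
δQ/Q = √((δh/h)² + (-2·δw/w)² + (-1·δx/x)²) = √(0.000257 + 0.0219 + 0.0130) = 0.188
Q = 2.674e-07, so δQ = 0.188 × 2.674e-07 = 5.01e-08.

5.01e-08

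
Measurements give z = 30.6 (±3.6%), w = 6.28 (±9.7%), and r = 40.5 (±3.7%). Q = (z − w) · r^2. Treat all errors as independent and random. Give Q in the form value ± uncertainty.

Let u = z − w = 24.3. δu = √(δz² + δw²) = √(1.21 + 0.371) = 1.26, so δu/u = 0.0518.
Q is then a monomial in u, r:
δQ/Q = √((δu/u)² + (2·δr/r)²) = √(0.00268 + 0.00548) = 0.0903
Q = 39900, so δQ = 0.0903 × 39900 = 3600.

39900 ± 3600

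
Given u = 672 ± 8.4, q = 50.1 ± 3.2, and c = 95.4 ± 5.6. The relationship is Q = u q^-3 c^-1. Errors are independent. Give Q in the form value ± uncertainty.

(5.60 ± 1.12) × 10^-5

Q is a product of powers, so relative uncertainties combine in quadrature:
  (1·δu/u)² = (1×0.0125)² = 0.000156;  (-3·δq/q)² = (-3×0.0639)² = 0.0367;  (-1·δc/c)² = (-1×0.0587)² = 0.00345
δQ/Q = √(0.0403) = 0.201
Q = 5.6e-05, so δQ = 0.201 × 5.6e-05 = 1.12e-05.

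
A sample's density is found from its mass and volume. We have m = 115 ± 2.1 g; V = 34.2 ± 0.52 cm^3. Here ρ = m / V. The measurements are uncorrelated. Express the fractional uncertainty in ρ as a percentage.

2.38%

Products/powers → add relative errors in quadrature, weighted by exponent:
  (1·δm/m)² = (1×0.0183)² = 0.000333;  (-1·δV/V)² = (-1×0.0152)² = 0.000231
δρ/ρ = √(0.000565) = 0.0238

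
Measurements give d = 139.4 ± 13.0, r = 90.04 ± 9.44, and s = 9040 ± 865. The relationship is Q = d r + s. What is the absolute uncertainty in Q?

1960

Let p = d·r = 12550. δp/p = √((1·δd/d)² + (1·δr/r)²) = √(0.00870 + 0.0110) = 0.140, so δp = 1760.
Q = p + s: δQ = √(δp² + δs²) = √(3.1e+06 + 7.48e+05) = 1960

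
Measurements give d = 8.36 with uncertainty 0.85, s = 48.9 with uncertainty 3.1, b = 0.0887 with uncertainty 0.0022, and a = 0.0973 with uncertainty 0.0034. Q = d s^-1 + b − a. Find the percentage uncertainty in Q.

12.9%

Let p = d·s^-1 = 0.171. δp/p = √((1·δd/d)² + (-1·δs/s)²) = √(0.0103 + 0.00402) = 0.120, so δp = 0.0205.
Q = p + b − a: δQ = √(δp² + δb² + δa²) = √(0.000420 + 4.84e-06 + 1.16e-05) = 0.0209
Q = 0.162, so δQ/Q = 0.0209/0.162 = 0.129.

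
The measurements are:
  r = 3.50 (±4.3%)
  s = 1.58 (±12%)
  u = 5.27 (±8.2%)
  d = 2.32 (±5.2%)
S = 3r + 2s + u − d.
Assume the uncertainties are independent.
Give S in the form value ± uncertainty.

Sums and differences: (δS)² = Σ (cᵢ δxᵢ)².
  (3·δr)² = 0.204;  (2·δs)² = 0.144;  (δu)² = 0.187;  (δd)² = 0.0146
δS = √(0.549) = 0.741
S = 16.6.

16.6 ± 0.741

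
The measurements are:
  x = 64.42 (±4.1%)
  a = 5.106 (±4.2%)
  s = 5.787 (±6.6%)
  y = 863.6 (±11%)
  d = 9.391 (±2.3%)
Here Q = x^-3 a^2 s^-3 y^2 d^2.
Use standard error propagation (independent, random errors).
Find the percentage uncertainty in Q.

33.5%

For a monomial Q ∝ x^-3, a^2, s^-3, y^2, d^2, fractional errors add in quadrature:
  (-3·δx/x)² = (-3×0.0410)² = 0.0151;  (2·δa/a)² = (2×0.0420)² = 0.00706;  (-3·δs/s)² = (-3×0.0660)² = 0.0392;  (2·δy/y)² = (2×0.110)² = 0.0484;  (2·δd/d)² = (2×0.0230)² = 0.00212
δQ/Q = √(0.112) = 0.335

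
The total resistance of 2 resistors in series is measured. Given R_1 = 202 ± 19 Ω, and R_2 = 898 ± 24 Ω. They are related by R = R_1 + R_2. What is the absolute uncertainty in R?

For a sum/difference, combine absolute errors in quadrature:
  (δR_1)² = 361;  (δR_2)² = 576
δR = √(937) = 30.6 Ω

30.6 Ω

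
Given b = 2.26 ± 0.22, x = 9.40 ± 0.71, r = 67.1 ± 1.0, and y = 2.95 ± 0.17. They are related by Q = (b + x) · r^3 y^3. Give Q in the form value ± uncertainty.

(9.04 ± 1.71) × 10^7

Let u = b + x = 11.7. δu = √(δb² + δx²) = √(0.0484 + 0.504) = 0.743, so δu/u = 0.0637.
Q is then a monomial in u, r, y:
δQ/Q = √((δu/u)² + (3·δr/r)² + (3·δy/y)²) = √(0.00406 + 0.00200 + 0.0299) = 0.190
Q = 9.04e+07, so δQ = 0.190 × 9.04e+07 = 1.71e+07.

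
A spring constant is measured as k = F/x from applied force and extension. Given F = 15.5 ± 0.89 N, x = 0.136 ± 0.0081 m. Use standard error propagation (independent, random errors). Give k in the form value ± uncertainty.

114 ± 9.43 N/m

Each factor contributes (exponent × relative error)² to (δk/k)²:
  (1·δF/F)² = (1×0.0574)² = 0.00330;  (-1·δx/x)² = (-1×0.0596)² = 0.00355
δk/k = √(0.00684) = 0.0827
k = 114 N/m, so δk = 0.0827 × 114 = 9.43 N/m.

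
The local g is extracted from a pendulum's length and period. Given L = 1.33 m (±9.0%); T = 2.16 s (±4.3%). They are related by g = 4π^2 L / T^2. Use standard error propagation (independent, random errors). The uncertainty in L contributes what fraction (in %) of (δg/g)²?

(δg/g)² = (1·δL/L)² + (-2·δT/T)²
  L term: (1×0.0900)² = 0.00810
  T term: (-2×0.0430)² = 0.00740
Total = 0.0155. Share from L = 0.00810/0.0155 = 0.523.

52.3%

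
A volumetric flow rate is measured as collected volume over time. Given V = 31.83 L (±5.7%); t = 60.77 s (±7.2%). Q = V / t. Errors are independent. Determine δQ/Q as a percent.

For a monomial Q ∝ V, t^-1, fractional errors add in quadrature:
  (1·δV/V)² = (1×0.0570)² = 0.00325;  (-1·δt/t)² = (-1×0.0720)² = 0.00518
δQ/Q = √(0.00843) = 0.0918

9.18%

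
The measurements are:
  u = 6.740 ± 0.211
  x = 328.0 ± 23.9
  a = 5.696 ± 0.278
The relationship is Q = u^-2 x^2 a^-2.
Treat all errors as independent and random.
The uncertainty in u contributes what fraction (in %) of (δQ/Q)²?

(δQ/Q)² = (-2·δu/u)² + (2·δx/x)² + (-2·δa/a)²
  u term: (-2×0.0313)² = 0.00392
  x term: (2×0.0729)² = 0.0212
  a term: (-2×0.0488)² = 0.00953
Total = 0.0347. Share from u = 0.00392/0.0347 = 0.113.

11.3%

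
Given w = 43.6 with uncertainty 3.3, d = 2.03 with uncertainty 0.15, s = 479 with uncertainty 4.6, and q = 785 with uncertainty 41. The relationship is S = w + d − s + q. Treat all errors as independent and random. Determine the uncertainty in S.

41.4

Sums and differences: (δS)² = Σ (cᵢ δxᵢ)².
  (δw)² = 10.9;  (δd)² = 0.0225;  (δs)² = 21.2;  (δq)² = 1680
δS = √(1710) = 41.4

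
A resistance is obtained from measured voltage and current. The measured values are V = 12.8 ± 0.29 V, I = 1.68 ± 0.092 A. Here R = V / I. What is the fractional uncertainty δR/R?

0.0593

Since R is a product/quotient, work with relative uncertainties:
  (1·δV/V)² = (1×0.0227)² = 0.000513;  (-1·δI/I)² = (-1×0.0548)² = 0.00300
δR/R = √(0.00351) = 0.0593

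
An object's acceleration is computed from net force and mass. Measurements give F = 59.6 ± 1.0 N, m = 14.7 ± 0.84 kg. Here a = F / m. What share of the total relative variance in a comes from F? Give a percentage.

7.94%

(δa/a)² = (1·δF/F)² + (-1·δm/m)²
  F term: (1×0.0168)² = 0.000282
  m term: (-1×0.0571)² = 0.00327
Total = 0.00355. Share from F = 0.000282/0.00355 = 0.0794.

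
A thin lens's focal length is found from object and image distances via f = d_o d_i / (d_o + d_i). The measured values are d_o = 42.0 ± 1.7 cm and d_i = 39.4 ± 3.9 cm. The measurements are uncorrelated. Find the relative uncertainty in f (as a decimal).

∂f/∂d_o = (d_i/(d_o+d_i))² = 0.234;  ∂f/∂d_i = (d_o/(d_o+d_i))² = 0.266
δf = √((∂f/∂d_o · δd_o)² + (∂f/∂d_i · δd_i)²) = √(0.159 + 1.08) = 1.11 cm
f = 20.3 cm, so δf/f = 1.11/20.3 = 0.0547.

0.0547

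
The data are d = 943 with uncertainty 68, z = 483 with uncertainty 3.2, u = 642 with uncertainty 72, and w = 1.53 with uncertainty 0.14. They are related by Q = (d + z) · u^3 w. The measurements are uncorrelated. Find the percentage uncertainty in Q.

Let h = d + z = 1430. δh = √(δd² + δz²) = √(4620 + 10.2) = 68.1, so δh/h = 0.0477.
Q is then a monomial in h, u, w:
δQ/Q = √((δh/h)² + (3·δu/u)² + (1·δw/w)²) = √(0.00228 + 0.113 + 0.00837) = 0.352

35.2%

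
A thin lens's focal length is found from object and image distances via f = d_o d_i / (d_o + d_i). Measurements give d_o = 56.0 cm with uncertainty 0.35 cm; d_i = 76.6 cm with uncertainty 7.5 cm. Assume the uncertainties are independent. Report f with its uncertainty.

32.3 ± 1.34 cm

∂f/∂d_o = (d_i/(d_o+d_i))² = 0.334;  ∂f/∂d_i = (d_o/(d_o+d_i))² = 0.178
δf = √((∂f/∂d_o · δd_o)² + (∂f/∂d_i · δd_i)²) = √(0.0136 + 1.79) = 1.34 cm
f = 32.3 cm.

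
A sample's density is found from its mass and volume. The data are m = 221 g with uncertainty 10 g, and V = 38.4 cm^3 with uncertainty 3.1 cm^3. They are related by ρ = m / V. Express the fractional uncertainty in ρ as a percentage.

ρ is a product of powers, so relative uncertainties combine in quadrature:
  (1·δm/m)² = (1×0.0452)² = 0.00205;  (-1·δV/V)² = (-1×0.0807)² = 0.00652
δρ/ρ = √(0.00856) = 0.0925

9.25%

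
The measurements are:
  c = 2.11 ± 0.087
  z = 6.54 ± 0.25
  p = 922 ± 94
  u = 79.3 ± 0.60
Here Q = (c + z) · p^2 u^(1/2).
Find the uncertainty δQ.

Let w = c + z = 8.65. δw = √(δc² + δz²) = √(0.00757 + 0.0625) = 0.265, so δw/w = 0.0306.
Q is then a monomial in w, p, u:
δQ/Q = √((δw/w)² + (2·δp/p)² + (½·δu/u)²) = √(0.000936 + 0.0416 + 1.43e-05) = 0.206
Q = 6.55e+07, so δQ = 0.206 × 6.55e+07 = 1.35e+07.

1.35e+07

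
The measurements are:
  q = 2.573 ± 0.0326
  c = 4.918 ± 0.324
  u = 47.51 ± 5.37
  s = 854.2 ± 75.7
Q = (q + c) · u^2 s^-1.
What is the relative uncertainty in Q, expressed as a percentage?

24.7%

Let w = q + c = 7.491. δw = √(δq² + δc²) = √(0.00106 + 0.105) = 0.326, so δw/w = 0.0435.
Q is then a monomial in w, u, s:
δQ/Q = √((δw/w)² + (2·δu/u)² + (-1·δs/s)²) = √(0.00189 + 0.0511 + 0.00785) = 0.247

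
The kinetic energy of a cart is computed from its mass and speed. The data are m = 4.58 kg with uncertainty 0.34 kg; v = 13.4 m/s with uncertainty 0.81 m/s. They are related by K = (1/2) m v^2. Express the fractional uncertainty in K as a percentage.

Relative error in a monomial: (δK/K)² = Σ (nᵢ · δxᵢ/xᵢ)².
  (1·δm/m)² = (1×0.0742)² = 0.00551;  (2·δv/v)² = (2×0.0604)² = 0.0146
δK/K = √(0.0201) = 0.142

14.2%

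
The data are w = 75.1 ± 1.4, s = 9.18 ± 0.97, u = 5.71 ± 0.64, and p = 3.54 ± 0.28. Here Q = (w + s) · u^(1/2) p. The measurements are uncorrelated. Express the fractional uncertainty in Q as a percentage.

Let h = w + s = 84.3. δh = √(δw² + δs²) = √(1.96 + 0.941) = 1.70, so δh/h = 0.0202.
Q is then a monomial in h, u, p:
δQ/Q = √((δh/h)² + (½·δu/u)² + (1·δp/p)²) = √(0.000408 + 0.00314 + 0.00626) = 0.0990

9.90%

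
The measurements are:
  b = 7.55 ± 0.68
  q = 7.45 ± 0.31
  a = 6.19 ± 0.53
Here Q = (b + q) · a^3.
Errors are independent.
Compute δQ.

931

Let u = b + q = 15.0. δu = √(δb² + δq²) = √(0.462 + 0.0961) = 0.747, so δu/u = 0.0498.
Q is then a monomial in u, a:
δQ/Q = √((δu/u)² + (3·δa/a)²) = √(0.00248 + 0.0660) = 0.262
Q = 3560, so δQ = 0.262 × 3560 = 931.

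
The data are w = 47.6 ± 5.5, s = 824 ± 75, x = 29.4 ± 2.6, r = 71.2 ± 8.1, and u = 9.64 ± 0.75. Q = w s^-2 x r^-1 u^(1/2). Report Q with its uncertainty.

Products/powers → add relative errors in quadrature, weighted by exponent:
  (1·δw/w)² = (1×0.116)² = 0.0134;  (-2·δs/s)² = (-2×0.0910)² = 0.0331;  (1·δx/x)² = (1×0.0884)² = 0.00782;  (-1·δr/r)² = (-1×0.114)² = 0.0129;  (½·δu/u)² = (0.5×0.0778)² = 0.00151
δQ/Q = √(0.0688) = 0.262
Q = 8.99e-05, so δQ = 0.262 × 8.99e-05 = 2.36e-05.

(8.99 ± 2.36) × 10^-5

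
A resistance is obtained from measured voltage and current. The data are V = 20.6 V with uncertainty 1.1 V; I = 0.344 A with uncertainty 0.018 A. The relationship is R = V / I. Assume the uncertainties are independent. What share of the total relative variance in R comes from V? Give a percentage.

(δR/R)² = (1·δV/V)² + (-1·δI/I)²
  V term: (1×0.0534)² = 0.00285
  I term: (-1×0.0523)² = 0.00274
Total = 0.00559. Share from V = 0.00285/0.00559 = 0.510.

51.0%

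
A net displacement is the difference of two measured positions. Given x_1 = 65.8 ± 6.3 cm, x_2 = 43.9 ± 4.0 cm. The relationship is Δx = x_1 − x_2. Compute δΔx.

For a sum/difference, combine absolute errors in quadrature:
  (δx_1)² = 39.7;  (δx_2)² = 16.0
δΔx = √(55.7) = 7.46 cm

7.46 cm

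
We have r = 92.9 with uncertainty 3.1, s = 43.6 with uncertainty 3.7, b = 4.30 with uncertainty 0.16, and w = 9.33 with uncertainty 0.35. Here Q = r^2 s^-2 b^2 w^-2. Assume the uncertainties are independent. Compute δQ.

0.203

Relative error in a monomial: (δQ/Q)² = Σ (nᵢ · δxᵢ/xᵢ)².
  (2·δr/r)² = (2×0.0334)² = 0.00445;  (-2·δs/s)² = (-2×0.0849)² = 0.0288;  (2·δb/b)² = (2×0.0372)² = 0.00554;  (-2·δw/w)² = (-2×0.0375)² = 0.00563
δQ/Q = √(0.0444) = 0.211
Q = 0.964, so δQ = 0.211 × 0.964 = 0.203.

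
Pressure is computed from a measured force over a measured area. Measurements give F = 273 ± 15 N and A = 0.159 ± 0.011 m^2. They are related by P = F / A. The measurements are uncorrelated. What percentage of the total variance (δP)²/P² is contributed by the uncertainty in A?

61.3%

(δP/P)² = (1·δF/F)² + (-1·δA/A)²
  F term: (1×0.0549)² = 0.00302
  A term: (-1×0.0692)² = 0.00479
Total = 0.00781. Share from A = 0.00479/0.00781 = 0.613.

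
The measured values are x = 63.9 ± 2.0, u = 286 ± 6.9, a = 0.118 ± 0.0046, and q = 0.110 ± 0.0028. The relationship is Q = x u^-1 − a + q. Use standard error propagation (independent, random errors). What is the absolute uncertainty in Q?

Let p = x·u^-1 = 0.223. δp/p = √((1·δx/x)² + (-1·δu/u)²) = √(0.000980 + 0.000582) = 0.0395, so δp = 0.00883.
Q = p − a + q: δQ = √(δp² + δa² + δq²) = √(7.8e-05 + 2.12e-05 + 7.84e-06) = 0.0103

0.0103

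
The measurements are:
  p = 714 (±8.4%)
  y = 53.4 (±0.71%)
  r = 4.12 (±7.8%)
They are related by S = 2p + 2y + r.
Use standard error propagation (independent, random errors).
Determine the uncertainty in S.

Absolute uncertainties add in quadrature for a linear combination:
  (2·δp)² = 14400;  (2·δy)² = 0.575;  (δr)² = 0.103
δS = √(14400) = 120

120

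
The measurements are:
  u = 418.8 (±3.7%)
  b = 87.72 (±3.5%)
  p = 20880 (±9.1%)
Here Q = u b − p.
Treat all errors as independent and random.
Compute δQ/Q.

Let w = u·b = 36740. δw/w = √((1·δu/u)² + (1·δb/b)²) = √(0.00137 + 0.00123) = 0.0509, so δw = 1870.
Q = w − p: δQ = √(δw² + δp²) = √(3.5e+06 + 3.61e+06) = 2670
Q = 15860, so δQ/Q = 2670/15860 = 0.168.

0.168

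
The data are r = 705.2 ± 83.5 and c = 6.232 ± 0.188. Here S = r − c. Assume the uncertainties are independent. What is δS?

83.5

Absolute uncertainties add in quadrature for a linear combination:
  (δr)² = 6970;  (δc)² = 0.0353
δS = √(6970) = 83.5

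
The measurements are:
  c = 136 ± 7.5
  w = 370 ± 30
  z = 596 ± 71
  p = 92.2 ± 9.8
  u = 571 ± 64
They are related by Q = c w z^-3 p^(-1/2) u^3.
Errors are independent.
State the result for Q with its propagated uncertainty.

Q is a product of powers, so relative uncertainties combine in quadrature:
  (1·δc/c)² = (1×0.0551)² = 0.00304;  (1·δw/w)² = (1×0.0811)² = 0.00657;  (-3·δz/z)² = (-3×0.119)² = 0.128;  (−½·δp/p)² = (-0.5×0.106)² = 0.00282;  (3·δu/u)² = (3×0.112)² = 0.113
δQ/Q = √(0.253) = 0.503
Q = 4610, so δQ = 0.503 × 4610 = 2320.

4610 ± 2320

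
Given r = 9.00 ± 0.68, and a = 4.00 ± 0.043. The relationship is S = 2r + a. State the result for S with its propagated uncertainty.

Absolute uncertainties add in quadrature for a linear combination:
  (2·δr)² = 1.85;  (δa)² = 0.00185
δS = √(1.85) = 1.36
S = 22.0.

22.0 ± 1.36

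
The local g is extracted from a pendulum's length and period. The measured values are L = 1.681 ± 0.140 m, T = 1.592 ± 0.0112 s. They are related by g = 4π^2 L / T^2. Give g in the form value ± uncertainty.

Relative error in a monomial: (δg/g)² = Σ (nᵢ · δxᵢ/xᵢ)².
  (1·δL/L)² = (1×0.0833)² = 0.00694;  (-2·δT/T)² = (-2×0.00704)² = 0.000198
δg/g = √(0.00713) = 0.0845
g = 26.18 m/s^2, so δg = 0.0845 × 26.18 = 2.21 m/s^2.

26.18 ± 2.21 m/s^2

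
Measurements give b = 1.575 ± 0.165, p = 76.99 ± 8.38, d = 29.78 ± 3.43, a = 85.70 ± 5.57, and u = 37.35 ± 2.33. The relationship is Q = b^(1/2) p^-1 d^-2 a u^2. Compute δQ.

Relative error in a monomial: (δQ/Q)² = Σ (nᵢ · δxᵢ/xᵢ)².
  (½·δb/b)² = (0.5×0.105)² = 0.00274;  (-1·δp/p)² = (-1×0.109)² = 0.0118;  (-2·δd/d)² = (-2×0.115)² = 0.0531;  (1·δa/a)² = (1×0.0650)² = 0.00422;  (2·δu/u)² = (2×0.0624)² = 0.0156
δQ/Q = √(0.0874) = 0.296
Q = 2.197, so δQ = 0.296 × 2.197 = 0.650.

0.650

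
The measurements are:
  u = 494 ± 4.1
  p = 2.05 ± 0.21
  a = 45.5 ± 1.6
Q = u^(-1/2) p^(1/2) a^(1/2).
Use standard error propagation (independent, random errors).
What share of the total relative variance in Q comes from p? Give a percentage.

88.9%

(δQ/Q)² = (−½·δu/u)² + (½·δp/p)² + (½·δa/a)²
  u term: (-0.5×0.00830)² = 1.72e-05
  p term: (0.5×0.102)² = 0.00262
  a term: (0.5×0.0352)² = 0.000309
Total = 0.00295. Share from p = 0.00262/0.00295 = 0.889.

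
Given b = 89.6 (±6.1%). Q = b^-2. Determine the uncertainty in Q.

Q is a product of powers, so relative uncertainties combine in quadrature:
  (-2·δb/b)² = (-2×0.0610)² = 0.0149
δQ/Q = √(0.0149) = 0.122
Q = 0.000125, so δQ = 0.122 × 0.000125 = 1.52e-05.

1.52e-05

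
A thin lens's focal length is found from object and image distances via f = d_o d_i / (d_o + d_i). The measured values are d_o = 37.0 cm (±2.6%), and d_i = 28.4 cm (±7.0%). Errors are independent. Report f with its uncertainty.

∂f/∂d_o = (d_i/(d_o+d_i))² = 0.189;  ∂f/∂d_i = (d_o/(d_o+d_i))² = 0.320
δf = √((∂f/∂d_o · δd_o)² + (∂f/∂d_i · δd_i)²) = √(0.0329 + 0.405) = 0.662 cm
f = 16.1 cm.

16.1 ± 0.662 cm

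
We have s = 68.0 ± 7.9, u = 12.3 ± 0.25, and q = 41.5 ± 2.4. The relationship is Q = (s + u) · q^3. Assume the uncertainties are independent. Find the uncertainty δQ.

1.14e+06

Let w = s + u = 80.3. δw = √(δs² + δu²) = √(62.4 + 0.0625) = 7.90, so δw/w = 0.0984.
Q is then a monomial in w, q:
δQ/Q = √((δw/w)² + (3·δq/q)²) = √(0.00969 + 0.0301) = 0.199
Q = 5.74e+06, so δQ = 0.199 × 5.74e+06 = 1.14e+06.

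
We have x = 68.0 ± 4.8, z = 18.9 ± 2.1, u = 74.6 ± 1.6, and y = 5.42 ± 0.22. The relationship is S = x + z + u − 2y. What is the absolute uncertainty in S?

5.50

Each term contributes (cᵢ δxᵢ)² to (δS)²:
  (δx)² = 23.0;  (δz)² = 4.41;  (δu)² = 2.56;  (2·δy)² = 0.194
δS = √(30.2) = 5.50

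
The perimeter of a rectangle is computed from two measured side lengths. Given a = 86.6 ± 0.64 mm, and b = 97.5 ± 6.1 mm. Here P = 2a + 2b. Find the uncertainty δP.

Absolute uncertainties add in quadrature for a linear combination:
  (2·δa)² = 1.64;  (2·δb)² = 149
δP = √(150) = 12.3 mm

12.3 mm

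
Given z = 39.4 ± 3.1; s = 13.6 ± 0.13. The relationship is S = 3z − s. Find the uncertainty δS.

9.30

Each term contributes (cᵢ δxᵢ)² to (δS)²:
  (3·δz)² = 86.5;  (δs)² = 0.0169
δS = √(86.5) = 9.30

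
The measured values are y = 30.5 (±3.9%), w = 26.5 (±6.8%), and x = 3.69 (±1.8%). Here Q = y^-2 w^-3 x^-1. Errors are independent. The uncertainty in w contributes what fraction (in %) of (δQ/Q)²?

(δQ/Q)² = (-2·δy/y)² + (-3·δw/w)² + (-1·δx/x)²
  y term: (-2×0.0390)² = 0.00608
  w term: (-3×0.0680)² = 0.0416
  x term: (-1×0.0180)² = 0.000324
Total = 0.0480. Share from w = 0.0416/0.0480 = 0.867.

86.7%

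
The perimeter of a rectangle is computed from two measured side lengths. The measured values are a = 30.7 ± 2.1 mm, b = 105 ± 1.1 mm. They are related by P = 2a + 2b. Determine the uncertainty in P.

4.74 mm

Absolute uncertainties add in quadrature for a linear combination:
  (2·δa)² = 17.6;  (2·δb)² = 4.84
δP = √(22.5) = 4.74 mm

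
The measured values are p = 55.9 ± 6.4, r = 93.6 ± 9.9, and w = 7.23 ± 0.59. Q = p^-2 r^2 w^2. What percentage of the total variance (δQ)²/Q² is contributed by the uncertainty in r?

36.1%

(δQ/Q)² = (-2·δp/p)² + (2·δr/r)² + (2·δw/w)²
  p term: (-2×0.114)² = 0.0524
  r term: (2×0.106)² = 0.0447
  w term: (2×0.0816)² = 0.0266
Total = 0.124. Share from r = 0.0447/0.124 = 0.361.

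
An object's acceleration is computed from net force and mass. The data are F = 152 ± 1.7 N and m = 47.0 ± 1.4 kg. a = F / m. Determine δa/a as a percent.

a is a product of powers, so relative uncertainties combine in quadrature:
  (1·δF/F)² = (1×0.0112)² = 0.000125;  (-1·δm/m)² = (-1×0.0298)² = 0.000887
δa/a = √(0.00101) = 0.0318

3.18%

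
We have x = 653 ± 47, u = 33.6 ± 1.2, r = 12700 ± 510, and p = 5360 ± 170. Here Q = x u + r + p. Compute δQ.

Let w = x·u = 21900. δw/w = √((1·δx/x)² + (1·δu/u)²) = √(0.00518 + 0.00128) = 0.0803, so δw = 1760.
Q = w + r + p: δQ = √(δw² + δr² + δp²) = √(3.11e+06 + 2.6e+05 + 28900) = 1840

1840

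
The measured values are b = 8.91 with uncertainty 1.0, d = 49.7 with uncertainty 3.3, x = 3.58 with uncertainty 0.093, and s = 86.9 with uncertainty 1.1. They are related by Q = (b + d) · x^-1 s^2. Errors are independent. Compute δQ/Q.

0.0691

Let u = b + d = 58.6. δu = √(δb² + δd²) = √(1.00 + 10.9) = 3.45, so δu/u = 0.0588.
Q is then a monomial in u, x, s:
δQ/Q = √((δu/u)² + (-1·δx/x)² + (2·δs/s)²) = √(0.00346 + 0.000675 + 0.000641) = 0.0691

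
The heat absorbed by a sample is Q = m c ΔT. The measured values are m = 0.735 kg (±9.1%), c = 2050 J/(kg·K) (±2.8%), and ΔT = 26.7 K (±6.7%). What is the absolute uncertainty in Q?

Products/powers → add relative errors in quadrature, weighted by exponent:
  (1·δm/m)² = (1×0.0910)² = 0.00828;  (1·δc/c)² = (1×0.0280)² = 0.000784;  (1·δΔT/ΔT)² = (1×0.0670)² = 0.00449
δQ/Q = √(0.0136) = 0.116
Q = 40200 J, so δQ = 0.116 × 40200 = 4680 J.

4680 J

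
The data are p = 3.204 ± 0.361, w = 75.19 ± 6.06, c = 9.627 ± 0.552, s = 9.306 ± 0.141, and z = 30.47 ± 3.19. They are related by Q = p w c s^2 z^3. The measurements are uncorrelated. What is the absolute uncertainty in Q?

1.98e+09

For a monomial Q ∝ p, w, c, s^2, z^3, fractional errors add in quadrature:
  (1·δp/p)² = (1×0.113)² = 0.0127;  (1·δw/w)² = (1×0.0806)² = 0.00650;  (1·δc/c)² = (1×0.0573)² = 0.00329;  (2·δs/s)² = (2×0.0152)² = 0.000918;  (3·δz/z)² = (3×0.105)² = 0.0986
δQ/Q = √(0.122) = 0.349
Q = 5.682e+09, so δQ = 0.349 × 5.682e+09 = 1.98e+09.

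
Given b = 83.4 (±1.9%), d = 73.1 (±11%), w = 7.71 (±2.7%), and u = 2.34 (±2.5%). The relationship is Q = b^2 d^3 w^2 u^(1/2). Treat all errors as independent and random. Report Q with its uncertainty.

(2.47 ± 0.832) × 10^11

For a monomial Q ∝ b^2, d^3, w^2, u^(1/2), fractional errors add in quadrature:
  (2·δb/b)² = (2×0.0190)² = 0.00144;  (3·δd/d)² = (3×0.110)² = 0.109;  (2·δw/w)² = (2×0.0270)² = 0.00292;  (½·δu/u)² = (0.5×0.0250)² = 0.000156
δQ/Q = √(0.113) = 0.337
Q = 2.47e+11, so δQ = 0.337 × 2.47e+11 = 8.32e+10.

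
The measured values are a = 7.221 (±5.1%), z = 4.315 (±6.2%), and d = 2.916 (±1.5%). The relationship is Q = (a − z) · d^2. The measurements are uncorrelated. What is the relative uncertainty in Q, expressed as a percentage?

15.9%

Let u = a − z = 2.906. δu = √(δa² + δz²) = √(0.136 + 0.0716) = 0.455, so δu/u = 0.157.
Q is then a monomial in u, d:
δQ/Q = √((δu/u)² + (2·δd/d)²) = √(0.0245 + 0.000900) = 0.159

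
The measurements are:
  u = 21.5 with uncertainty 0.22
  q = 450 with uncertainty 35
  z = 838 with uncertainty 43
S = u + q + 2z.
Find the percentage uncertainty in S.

S is a linear combination, so absolute uncertainties add in quadrature:
  (δu)² = 0.0484;  (δq)² = 1220;  (2·δz)² = 7400
δS = √(8620) = 92.8
S = 2150, so δS/S = 92.8/2150 = 0.0432.

4.32%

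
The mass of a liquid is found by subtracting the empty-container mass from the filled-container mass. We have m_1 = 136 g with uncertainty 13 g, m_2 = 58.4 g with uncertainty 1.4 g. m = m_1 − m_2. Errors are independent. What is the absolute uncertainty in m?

Each term contributes (cᵢ δxᵢ)² to (δm)²:
  (δm_1)² = 169;  (δm_2)² = 1.96
δm = √(171) = 13.1 g

13.1 g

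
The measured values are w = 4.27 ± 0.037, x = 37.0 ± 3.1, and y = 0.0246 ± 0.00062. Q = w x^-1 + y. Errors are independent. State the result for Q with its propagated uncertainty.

Let p = w·x^-1 = 0.115. δp/p = √((1·δw/w)² + (-1·δx/x)²) = √(7.51e-05 + 0.00702) = 0.0842, so δp = 0.00972.
Q = p + y: δQ = √(δp² + δy²) = √(9.45e-05 + 3.84e-07) = 0.00974
Q = 0.140.

0.140 ± 0.00974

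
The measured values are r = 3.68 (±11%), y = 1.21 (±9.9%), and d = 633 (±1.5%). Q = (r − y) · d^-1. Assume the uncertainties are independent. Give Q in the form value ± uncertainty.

0.00390 ± 0.000669

Let u = r − y = 2.47. δu = √(δr² + δy²) = √(0.164 + 0.0143) = 0.422, so δu/u = 0.171.
Q is then a monomial in u, d:
δQ/Q = √((δu/u)² + (-1·δd/d)²) = √(0.0292 + 0.000225) = 0.172
Q = 0.00390, so δQ = 0.172 × 0.00390 = 0.000669.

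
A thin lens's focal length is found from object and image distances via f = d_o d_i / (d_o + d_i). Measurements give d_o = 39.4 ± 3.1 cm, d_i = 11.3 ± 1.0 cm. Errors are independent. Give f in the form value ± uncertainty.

∂f/∂d_o = (d_i/(d_o+d_i))² = 0.0497;  ∂f/∂d_i = (d_o/(d_o+d_i))² = 0.604
δf = √((∂f/∂d_o · δd_o)² + (∂f/∂d_i · δd_i)²) = √(0.0237 + 0.365) = 0.623 cm
f = 8.78 cm.

8.78 ± 0.623 cm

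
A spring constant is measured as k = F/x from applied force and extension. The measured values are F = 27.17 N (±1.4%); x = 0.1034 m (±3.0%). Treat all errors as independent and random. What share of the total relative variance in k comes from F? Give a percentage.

(δk/k)² = (1·δF/F)² + (-1·δx/x)²
  F term: (1×0.0140)² = 0.000196
  x term: (-1×0.0300)² = 0.000900
Total = 0.00110. Share from F = 0.000196/0.00110 = 0.179.

17.9%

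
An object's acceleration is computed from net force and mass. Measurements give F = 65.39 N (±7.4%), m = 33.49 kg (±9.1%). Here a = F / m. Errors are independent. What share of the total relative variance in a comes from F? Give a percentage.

39.8%

(δa/a)² = (1·δF/F)² + (-1·δm/m)²
  F term: (1×0.0740)² = 0.00548
  m term: (-1×0.0910)² = 0.00828
Total = 0.0138. Share from F = 0.00548/0.0138 = 0.398.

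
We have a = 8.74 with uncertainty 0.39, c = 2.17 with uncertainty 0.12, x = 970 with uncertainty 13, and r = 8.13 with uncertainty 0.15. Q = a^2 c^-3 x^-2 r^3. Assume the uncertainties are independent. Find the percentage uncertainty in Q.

19.8%

For a monomial Q ∝ a^2, c^-3, x^-2, r^3, fractional errors add in quadrature:
  (2·δa/a)² = (2×0.0446)² = 0.00796;  (-3·δc/c)² = (-3×0.0553)² = 0.0275;  (-2·δx/x)² = (-2×0.0134)² = 0.000718;  (3·δr/r)² = (3×0.0185)² = 0.00306
δQ/Q = √(0.0393) = 0.198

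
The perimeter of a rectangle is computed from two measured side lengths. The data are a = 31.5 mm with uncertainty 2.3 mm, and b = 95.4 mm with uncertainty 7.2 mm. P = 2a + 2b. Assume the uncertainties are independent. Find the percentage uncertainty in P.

For a sum/difference, combine absolute errors in quadrature:
  (2·δa)² = 21.2;  (2·δb)² = 207
δP = √(229) = 15.1 mm
P = 254 mm, so δP/P = 15.1/254 = 0.0596.

5.96%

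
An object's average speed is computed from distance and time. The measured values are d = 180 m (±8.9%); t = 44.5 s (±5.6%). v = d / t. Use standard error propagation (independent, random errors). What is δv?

Relative error in a monomial: (δv/v)² = Σ (nᵢ · δxᵢ/xᵢ)².
  (1·δd/d)² = (1×0.0890)² = 0.00792;  (-1·δt/t)² = (-1×0.0560)² = 0.00314
δv/v = √(0.0111) = 0.105
v = 4.04 m/s, so δv = 0.105 × 4.04 = 0.425 m/s.

0.425 m/s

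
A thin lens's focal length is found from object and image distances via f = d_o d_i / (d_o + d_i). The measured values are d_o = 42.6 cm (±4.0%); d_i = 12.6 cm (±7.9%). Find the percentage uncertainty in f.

6.16%

∂f/∂d_o = (d_i/(d_o+d_i))² = 0.0521;  ∂f/∂d_i = (d_o/(d_o+d_i))² = 0.596
δf = √((∂f/∂d_o · δd_o)² + (∂f/∂d_i · δd_i)²) = √(0.00788 + 0.351) = 0.599 cm
f = 9.72 cm, so δf/f = 0.599/9.72 = 0.0616.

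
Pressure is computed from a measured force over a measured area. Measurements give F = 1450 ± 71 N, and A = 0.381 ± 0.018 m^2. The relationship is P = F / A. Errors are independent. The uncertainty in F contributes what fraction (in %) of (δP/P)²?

(δP/P)² = (1·δF/F)² + (-1·δA/A)²
  F term: (1×0.0490)² = 0.00240
  A term: (-1×0.0472)² = 0.00223
Total = 0.00463. Share from F = 0.00240/0.00463 = 0.518.

51.8%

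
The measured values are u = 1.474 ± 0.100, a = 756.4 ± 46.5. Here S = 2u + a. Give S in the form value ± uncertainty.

Absolute uncertainties add in quadrature for a linear combination:
  (2·δu)² = 0.0400;  (δa)² = 2160
δS = √(2160) = 46.5
S = 759.3.

759.3 ± 46.5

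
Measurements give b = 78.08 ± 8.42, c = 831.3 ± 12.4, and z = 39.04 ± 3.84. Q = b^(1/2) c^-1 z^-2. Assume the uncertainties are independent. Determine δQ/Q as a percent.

Since Q is a product/quotient, work with relative uncertainties:
  (½·δb/b)² = (0.5×0.108)² = 0.00291;  (-1·δc/c)² = (-1×0.0149)² = 0.000222;  (-2·δz/z)² = (-2×0.0984)² = 0.0387
δQ/Q = √(0.0418) = 0.205

20.5%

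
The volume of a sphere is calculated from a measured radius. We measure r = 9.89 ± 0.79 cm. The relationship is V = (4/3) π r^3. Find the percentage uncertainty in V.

V ∝ r^3, so δV/V = |3| · δr/r = 3 × 0.0799 = 0.240.

24.0%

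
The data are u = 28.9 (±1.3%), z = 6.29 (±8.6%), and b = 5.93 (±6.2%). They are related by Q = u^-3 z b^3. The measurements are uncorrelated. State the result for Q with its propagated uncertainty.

Each factor contributes (exponent × relative error)² to (δQ/Q)²:
  (-3·δu/u)² = (-3×0.0130)² = 0.00152;  (1·δz/z)² = (1×0.0860)² = 0.00740;  (3·δb/b)² = (3×0.0620)² = 0.0346
δQ/Q = √(0.0435) = 0.209
Q = 0.0543, so δQ = 0.209 × 0.0543 = 0.0113.

0.0543 ± 0.0113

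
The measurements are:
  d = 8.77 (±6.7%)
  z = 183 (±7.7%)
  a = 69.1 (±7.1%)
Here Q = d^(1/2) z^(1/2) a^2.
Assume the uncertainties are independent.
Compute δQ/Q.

Products/powers → add relative errors in quadrature, weighted by exponent:
  (½·δd/d)² = (0.5×0.0670)² = 0.00112;  (½·δz/z)² = (0.5×0.0770)² = 0.00148;  (2·δa/a)² = (2×0.0710)² = 0.0202
δQ/Q = √(0.0228) = 0.151

0.151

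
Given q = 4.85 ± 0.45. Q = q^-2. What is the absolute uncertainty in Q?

Each factor contributes (exponent × relative error)² to (δQ/Q)²:
  (-2·δq/q)² = (-2×0.0928)² = 0.0344
δQ/Q = √(0.0344) = 0.186
Q = 0.0425, so δQ = 0.186 × 0.0425 = 0.00789.

0.00789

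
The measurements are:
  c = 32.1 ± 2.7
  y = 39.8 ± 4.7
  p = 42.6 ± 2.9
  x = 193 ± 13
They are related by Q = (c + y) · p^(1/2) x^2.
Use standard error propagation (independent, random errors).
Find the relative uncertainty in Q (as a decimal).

0.158

Let u = c + y = 71.9. δu = √(δc² + δy²) = √(7.29 + 22.1) = 5.42, so δu/u = 0.0754.
Q is then a monomial in u, p, x:
δQ/Q = √((δu/u)² + (½·δp/p)² + (2·δx/x)²) = √(0.00568 + 0.00116 + 0.0181) = 0.158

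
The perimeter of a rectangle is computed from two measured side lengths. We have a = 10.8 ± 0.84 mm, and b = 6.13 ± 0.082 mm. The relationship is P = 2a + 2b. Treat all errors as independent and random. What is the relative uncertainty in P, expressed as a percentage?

4.99%

For a sum/difference, combine absolute errors in quadrature:
  (2·δa)² = 2.82;  (2·δb)² = 0.0269
δP = √(2.85) = 1.69 mm
P = 33.9 mm, so δP/P = 1.69/33.9 = 0.0499.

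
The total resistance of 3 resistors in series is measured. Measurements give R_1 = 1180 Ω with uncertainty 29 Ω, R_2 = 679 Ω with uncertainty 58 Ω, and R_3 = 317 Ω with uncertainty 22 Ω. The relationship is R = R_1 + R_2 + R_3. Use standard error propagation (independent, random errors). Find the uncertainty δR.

68.5 Ω

For a sum/difference, combine absolute errors in quadrature:
  (δR_1)² = 841;  (δR_2)² = 3360;  (δR_3)² = 484
δR = √(4690) = 68.5 Ω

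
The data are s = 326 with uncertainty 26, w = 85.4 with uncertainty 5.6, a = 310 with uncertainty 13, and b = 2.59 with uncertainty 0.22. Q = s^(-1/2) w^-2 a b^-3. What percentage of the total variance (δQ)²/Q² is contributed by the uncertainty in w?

(δQ/Q)² = (−½·δs/s)² + (-2·δw/w)² + (1·δa/a)² + (-3·δb/b)²
  s term: (-0.5×0.0798)² = 0.00159
  w term: (-2×0.0656)² = 0.0172
  a term: (1×0.0419)² = 0.00176
  b term: (-3×0.0849)² = 0.0649
Total = 0.0855. Share from w = 0.0172/0.0855 = 0.201.

20.1%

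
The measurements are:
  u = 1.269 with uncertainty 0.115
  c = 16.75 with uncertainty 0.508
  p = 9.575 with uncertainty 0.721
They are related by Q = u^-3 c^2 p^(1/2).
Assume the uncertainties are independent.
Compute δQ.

119

Since Q is a product/quotient, work with relative uncertainties:
  (-3·δu/u)² = (-3×0.0906)² = 0.0739;  (2·δc/c)² = (2×0.0303)² = 0.00368;  (½·δp/p)² = (0.5×0.0753)² = 0.00142
δQ/Q = √(0.0790) = 0.281
Q = 424.8, so δQ = 0.281 × 424.8 = 119.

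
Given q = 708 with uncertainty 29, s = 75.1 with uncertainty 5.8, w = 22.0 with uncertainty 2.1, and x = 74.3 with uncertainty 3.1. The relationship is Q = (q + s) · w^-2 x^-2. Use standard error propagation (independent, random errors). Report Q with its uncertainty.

(2.93 ± 0.621) × 10^-4

Let u = q + s = 783. δu = √(δq² + δs²) = √(841 + 33.6) = 29.6, so δu/u = 0.0378.
Q is then a monomial in u, w, x:
δQ/Q = √((δu/u)² + (-2·δw/w)² + (-2·δx/x)²) = √(0.00143 + 0.0364 + 0.00696) = 0.212
Q = 0.000293, so δQ = 0.212 × 0.000293 = 6.21e-05.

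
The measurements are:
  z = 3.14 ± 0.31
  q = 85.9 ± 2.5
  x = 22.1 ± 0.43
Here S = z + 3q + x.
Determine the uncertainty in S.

7.52

Each term contributes (cᵢ δxᵢ)² to (δS)²:
  (δz)² = 0.0961;  (3·δq)² = 56.2;  (δx)² = 0.185
δS = √(56.5) = 7.52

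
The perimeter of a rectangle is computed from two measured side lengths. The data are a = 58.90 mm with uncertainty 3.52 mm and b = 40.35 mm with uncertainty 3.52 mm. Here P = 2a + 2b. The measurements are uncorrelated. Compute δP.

9.96 mm

Sums and differences: (δP)² = Σ (cᵢ δxᵢ)².
  (2·δa)² = 49.6;  (2·δb)² = 49.6
δP = √(99.1) = 9.96 mm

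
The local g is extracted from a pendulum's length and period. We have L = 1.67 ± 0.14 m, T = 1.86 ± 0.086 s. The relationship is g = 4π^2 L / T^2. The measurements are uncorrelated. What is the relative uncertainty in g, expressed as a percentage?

Relative error in a monomial: (δg/g)² = Σ (nᵢ · δxᵢ/xᵢ)².
  (1·δL/L)² = (1×0.0838)² = 0.00703;  (-2·δT/T)² = (-2×0.0462)² = 0.00855
δg/g = √(0.0156) = 0.125

12.5%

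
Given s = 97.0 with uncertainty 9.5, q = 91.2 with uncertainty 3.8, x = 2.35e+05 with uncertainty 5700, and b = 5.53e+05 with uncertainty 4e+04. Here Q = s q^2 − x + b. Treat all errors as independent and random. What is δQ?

Let p = s·q^2 = 8.07e+05. δp/p = √((1·δs/s)² + (2·δq/q)²) = √(0.00959 + 0.00694) = 0.129, so δp = 1.04e+05.
Q = p − x + b: δQ = √(δp² + δx² + δb²) = √(1.08e+10 + 3.25e+07 + 1.6e+09) = 1.11e+05

1.11e+05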